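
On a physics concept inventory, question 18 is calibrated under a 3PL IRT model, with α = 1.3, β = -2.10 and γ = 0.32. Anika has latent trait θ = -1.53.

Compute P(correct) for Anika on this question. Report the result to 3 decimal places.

0.781

P(θ) = γ + (1 − γ) · 1 / (1 + exp(−α(θ − β)))
Exponent: 1.3 × (-1.53 − (-2.10)) = 0.7410
1/(1 + e^{-0.7410}) = 0.6772
P = 0.32 + 0.68 × 0.6772 = 0.7805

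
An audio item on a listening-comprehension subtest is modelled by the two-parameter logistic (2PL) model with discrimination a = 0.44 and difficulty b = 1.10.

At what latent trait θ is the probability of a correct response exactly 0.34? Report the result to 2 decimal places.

-0.41

P(θ) = 1 / (1 + exp(−a(θ − b)))
logit = ln(0.3400/0.6600) = -0.6633
θ = b + logit/(a) = 1.10 + (-0.6633)/0.4400 = -0.4075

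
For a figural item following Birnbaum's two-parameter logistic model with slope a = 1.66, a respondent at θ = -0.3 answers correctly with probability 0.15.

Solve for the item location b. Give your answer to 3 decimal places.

P(θ) = 1 / (1 + exp(−a(θ − b)))
logit(0.15) = ln(0.15/0.85) = -1.7346
b = θ − logit/(a) = -0.3 − (-1.7346)/1.6600 = 0.7449

0.745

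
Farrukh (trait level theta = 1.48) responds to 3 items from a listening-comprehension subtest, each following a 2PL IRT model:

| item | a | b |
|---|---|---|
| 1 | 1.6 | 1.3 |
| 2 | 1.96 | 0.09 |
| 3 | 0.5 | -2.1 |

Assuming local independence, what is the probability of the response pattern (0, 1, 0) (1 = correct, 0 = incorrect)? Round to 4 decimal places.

0.0575

P(theta) = 1 / (1 + exp(−a(theta − b)))
P_1 = 1/(1+e^{-0.2880}) = 0.5715
P_2 = 1/(1+e^{-2.7244}) = 0.9385
P_3 = 1/(1+e^{-1.7900}) = 0.8569
L = (1−P_1) × P_2 × (1−P_3) = 0.4285 × 0.9385 × 0.1431 = 0.05753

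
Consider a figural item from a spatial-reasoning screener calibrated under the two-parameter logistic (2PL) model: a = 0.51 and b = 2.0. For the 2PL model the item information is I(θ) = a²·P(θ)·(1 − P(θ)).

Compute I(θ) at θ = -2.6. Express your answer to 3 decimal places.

0.021

P = 1/(1+e^{2.3460}) = 0.0874
P(1−P) = 0.0874 × 0.9126 = 0.0797
I = a² × P(1−P) = 0.51² × 0.0797 = 0.02074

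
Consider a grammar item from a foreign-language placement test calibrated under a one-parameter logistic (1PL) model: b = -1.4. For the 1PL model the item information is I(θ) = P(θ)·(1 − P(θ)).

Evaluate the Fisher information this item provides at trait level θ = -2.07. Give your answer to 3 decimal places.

0.224

P = 1/(1+e^{0.6700}) = 0.3385
P(1−P) = 0.3385 × 0.6615 = 0.2239
I = P(1−P) = 0.22392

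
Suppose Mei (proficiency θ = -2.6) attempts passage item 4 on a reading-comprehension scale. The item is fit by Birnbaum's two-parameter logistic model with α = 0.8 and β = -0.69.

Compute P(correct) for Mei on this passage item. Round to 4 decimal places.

P(θ) = 1 / (1 + exp(−α(θ − β)))
Exponent: 0.8 × (-2.6 − (-0.69)) = -1.5280
1/(1 + e^{1.5280}) = 0.1783

0.1783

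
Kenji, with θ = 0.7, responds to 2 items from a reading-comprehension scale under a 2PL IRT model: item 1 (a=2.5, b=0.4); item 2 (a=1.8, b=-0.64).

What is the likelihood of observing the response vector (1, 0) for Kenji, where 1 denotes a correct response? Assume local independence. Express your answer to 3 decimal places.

P(θ) = 1 / (1 + exp(−a(θ − b)))
P_1 = 1/(1+e^{-0.7500}) = 0.6792
P_2 = 1/(1+e^{-2.4120}) = 0.9177
L = P_1 × (1−P_2) = 0.6792 × 0.0823 = 0.05587

0.056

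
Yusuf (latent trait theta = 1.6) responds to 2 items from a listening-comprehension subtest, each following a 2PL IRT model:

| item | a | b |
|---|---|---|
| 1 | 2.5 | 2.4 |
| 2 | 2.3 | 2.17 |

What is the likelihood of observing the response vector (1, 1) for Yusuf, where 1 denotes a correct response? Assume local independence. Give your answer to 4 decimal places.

0.0253

P(theta) = 1 / (1 + exp(−a(theta − b)))
P_1 = 1/(1+e^{2.0000}) = 0.1192
P_2 = 1/(1+e^{1.3110}) = 0.2123
L = P_1 × P_2 = 0.1192 × 0.2123 = 0.02531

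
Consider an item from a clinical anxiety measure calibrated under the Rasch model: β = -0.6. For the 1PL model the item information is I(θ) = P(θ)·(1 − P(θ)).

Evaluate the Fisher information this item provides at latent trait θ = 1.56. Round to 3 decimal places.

0.093

P = 1/(1+e^{-2.1600}) = 0.8966
P(1−P) = 0.8966 × 0.1034 = 0.0927
I = P(1−P) = 0.09271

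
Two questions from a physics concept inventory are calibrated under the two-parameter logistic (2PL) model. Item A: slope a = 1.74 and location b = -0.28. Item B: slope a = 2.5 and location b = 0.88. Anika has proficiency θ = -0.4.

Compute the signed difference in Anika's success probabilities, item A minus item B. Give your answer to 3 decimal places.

0.409

P(θ) = 1 / (1 + exp(−a(θ − b)))
P_A = 0.4480
P_B = 0.0392
P_A − P_B = 0.4088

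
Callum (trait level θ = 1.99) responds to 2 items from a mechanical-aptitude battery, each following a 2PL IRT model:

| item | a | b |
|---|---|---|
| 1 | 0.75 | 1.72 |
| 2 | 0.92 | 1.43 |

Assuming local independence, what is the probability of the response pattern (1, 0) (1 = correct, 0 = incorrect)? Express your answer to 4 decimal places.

P(θ) = 1 / (1 + exp(−a(θ − b)))
P_1 = 1/(1+e^{-0.2025}) = 0.5505
P_2 = 1/(1+e^{-0.5152}) = 0.6260
L = P_1 × (1−P_2) = 0.5505 × 0.3740 = 0.20586

0.2059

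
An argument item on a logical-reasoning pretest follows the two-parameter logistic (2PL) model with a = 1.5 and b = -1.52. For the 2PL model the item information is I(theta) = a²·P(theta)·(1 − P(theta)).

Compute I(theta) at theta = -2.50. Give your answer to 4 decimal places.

0.3420

P = 1/(1+e^{1.4700}) = 0.1869
P(1−P) = 0.1869 × 0.8131 = 0.1520
I = a² × P(1−P) = 1.5² × 0.1520 = 0.34199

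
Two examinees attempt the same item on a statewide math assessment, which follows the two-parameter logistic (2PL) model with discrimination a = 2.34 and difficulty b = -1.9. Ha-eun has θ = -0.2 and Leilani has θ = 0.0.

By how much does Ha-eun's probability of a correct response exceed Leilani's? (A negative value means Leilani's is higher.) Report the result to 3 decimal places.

-0.007

P(θ) = 1 / (1 + exp(−a(θ − b)))
P(Ha-eun) = 0.9816  [exponent 3.9780]
P(Leilani) = 0.9884  [exponent 4.4460]
Difference = 0.9816 − 0.9884 = -0.0068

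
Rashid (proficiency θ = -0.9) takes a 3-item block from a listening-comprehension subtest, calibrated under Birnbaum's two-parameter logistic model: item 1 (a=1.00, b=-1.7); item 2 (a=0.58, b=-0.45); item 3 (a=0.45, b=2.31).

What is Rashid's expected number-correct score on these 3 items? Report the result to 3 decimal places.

1.316

P(θ) = 1 / (1 + exp(−a(θ − b)))
P_1 = 1/(1+e^{-0.8000}) = 0.6900
P_2 = 1/(1+e^{0.2610}) = 0.4351
P_3 = 1/(1+e^{1.4445}) = 0.1908
E[score] = 0.6900 + 0.4351 + 0.1908 = 1.3159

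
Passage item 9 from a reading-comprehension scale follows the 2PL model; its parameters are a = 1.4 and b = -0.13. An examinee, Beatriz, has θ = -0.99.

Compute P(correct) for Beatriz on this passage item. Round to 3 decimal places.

P(θ) = 1 / (1 + exp(−a(θ − b)))
Exponent: 1.4 × (-0.99 − (-0.13)) = -1.2040
1/(1 + e^{1.2040}) = 0.2308

0.231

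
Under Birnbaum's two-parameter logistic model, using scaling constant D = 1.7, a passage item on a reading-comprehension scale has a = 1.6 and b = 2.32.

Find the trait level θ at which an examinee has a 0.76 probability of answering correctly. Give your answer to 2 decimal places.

2.74

P(θ) = 1 / (1 + exp(−D·a(θ − b)))
logit = ln(0.7600/0.2400) = 1.1527
θ = b + logit/(1.7·a) = 2.32 + 1.1527/2.7200 = 2.7438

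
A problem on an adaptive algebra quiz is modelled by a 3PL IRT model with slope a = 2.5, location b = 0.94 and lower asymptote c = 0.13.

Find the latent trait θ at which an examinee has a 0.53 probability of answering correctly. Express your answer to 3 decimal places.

P(θ) = c + (1 − c) · 1 / (1 + exp(−a(θ − b)))
Remove guessing floor: (0.53 − 0.13)/(1 − 0.13) = 0.4598
logit = ln(0.4598/0.5402) = -0.1613
θ = b + logit/(a) = 0.94 + (-0.1613)/2.5000 = 0.8755

0.875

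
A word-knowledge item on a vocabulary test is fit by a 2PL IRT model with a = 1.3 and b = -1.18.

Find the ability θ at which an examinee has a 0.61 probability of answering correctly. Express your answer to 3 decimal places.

P(θ) = 1 / (1 + exp(−a(θ − b)))
logit = ln(0.6100/0.3900) = 0.4473
θ = b + logit/(a) = -1.18 + 0.4473/1.3000 = -0.8359

-0.836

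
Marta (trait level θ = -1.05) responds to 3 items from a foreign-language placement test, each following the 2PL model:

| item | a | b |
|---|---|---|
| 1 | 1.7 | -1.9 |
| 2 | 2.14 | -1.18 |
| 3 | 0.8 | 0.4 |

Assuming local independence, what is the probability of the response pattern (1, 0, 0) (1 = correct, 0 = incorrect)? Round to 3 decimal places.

P(θ) = 1 / (1 + exp(−a(θ − b)))
P_1 = 1/(1+e^{-1.4450}) = 0.8092
P_2 = 1/(1+e^{-0.2782}) = 0.5691
P_3 = 1/(1+e^{1.1600}) = 0.2387
L = P_1 × (1−P_2) × (1−P_3) = 0.8092 × 0.4309 × 0.7613 = 0.26547

0.265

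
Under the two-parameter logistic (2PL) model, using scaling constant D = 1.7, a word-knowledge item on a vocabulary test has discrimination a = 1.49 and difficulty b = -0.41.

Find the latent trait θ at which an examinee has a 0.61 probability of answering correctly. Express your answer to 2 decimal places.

P(θ) = 1 / (1 + exp(−D·a(θ − b)))
logit = ln(0.6100/0.3900) = 0.4473
θ = b + logit/(1.7·a) = -0.41 + 0.4473/2.5330 = -0.2334

-0.23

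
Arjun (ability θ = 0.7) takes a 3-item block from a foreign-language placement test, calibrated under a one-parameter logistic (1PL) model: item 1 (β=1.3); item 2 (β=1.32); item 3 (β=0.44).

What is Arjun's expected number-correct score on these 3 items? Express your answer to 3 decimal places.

P(θ) = 1 / (1 + exp(−(θ − β)))
P_1 = 1/(1+e^{0.6000}) = 0.3543
P_2 = 1/(1+e^{0.6200}) = 0.3498
P_3 = 1/(1+e^{-0.2600}) = 0.5646
E[score] = 0.3543 + 0.3498 + 0.5646 = 1.2688

1.269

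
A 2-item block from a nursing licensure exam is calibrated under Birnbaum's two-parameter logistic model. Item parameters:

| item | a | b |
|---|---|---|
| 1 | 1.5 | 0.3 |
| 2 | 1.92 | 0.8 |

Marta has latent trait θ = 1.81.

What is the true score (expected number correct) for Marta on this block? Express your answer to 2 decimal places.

P(θ) = 1 / (1 + exp(−a(θ − b)))
P_1 = 1/(1+e^{-2.2650}) = 0.9059
P_2 = 1/(1+e^{-1.9392}) = 0.8743
E[score] = 0.9059 + 0.8743 = 1.7802

1.78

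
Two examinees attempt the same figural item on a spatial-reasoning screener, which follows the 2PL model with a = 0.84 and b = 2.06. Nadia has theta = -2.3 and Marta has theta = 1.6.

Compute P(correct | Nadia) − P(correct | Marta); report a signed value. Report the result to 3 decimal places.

-0.380

P(theta) = 1 / (1 + exp(−a(theta − b)))
P(Nadia) = 0.0250  [exponent -3.6624]
P(Marta) = 0.4046  [exponent -0.3864]
Difference = 0.0250 − 0.4046 = -0.3796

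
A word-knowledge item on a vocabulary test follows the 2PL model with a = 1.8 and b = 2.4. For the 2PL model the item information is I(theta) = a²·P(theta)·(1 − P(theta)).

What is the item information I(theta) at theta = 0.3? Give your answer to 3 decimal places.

P = 1/(1+e^{3.7800}) = 0.0223
P(1−P) = 0.0223 × 0.9777 = 0.0218
I = a² × P(1−P) = 1.8² × 0.0218 = 0.07068

0.071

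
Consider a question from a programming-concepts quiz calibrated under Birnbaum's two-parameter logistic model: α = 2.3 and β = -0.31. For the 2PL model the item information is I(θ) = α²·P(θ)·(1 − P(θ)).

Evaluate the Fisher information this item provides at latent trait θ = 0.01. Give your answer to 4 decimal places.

1.1584

P = 1/(1+e^{-0.7360}) = 0.6761
P(1−P) = 0.6761 × 0.3239 = 0.2190
I = α² × P(1−P) = 2.3² × 0.2190 = 1.15841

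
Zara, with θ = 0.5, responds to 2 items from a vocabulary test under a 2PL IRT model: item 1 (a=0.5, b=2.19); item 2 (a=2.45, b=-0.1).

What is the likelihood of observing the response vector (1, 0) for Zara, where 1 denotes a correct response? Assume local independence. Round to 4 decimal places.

P(θ) = 1 / (1 + exp(−a(θ − b)))
P_1 = 1/(1+e^{0.8450}) = 0.3005
P_2 = 1/(1+e^{-1.4700}) = 0.8131
L = P_1 × (1−P_2) = 0.3005 × 0.1869 = 0.05617

0.0562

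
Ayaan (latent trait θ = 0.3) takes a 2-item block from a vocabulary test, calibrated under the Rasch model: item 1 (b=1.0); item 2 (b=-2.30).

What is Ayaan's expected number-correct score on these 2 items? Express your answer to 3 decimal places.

P(θ) = 1 / (1 + exp(−(θ − b)))
P_1 = 1/(1+e^{0.7000}) = 0.3318
P_2 = 1/(1+e^{-2.6000}) = 0.9309
E[score] = 0.3318 + 0.9309 = 1.2627

1.263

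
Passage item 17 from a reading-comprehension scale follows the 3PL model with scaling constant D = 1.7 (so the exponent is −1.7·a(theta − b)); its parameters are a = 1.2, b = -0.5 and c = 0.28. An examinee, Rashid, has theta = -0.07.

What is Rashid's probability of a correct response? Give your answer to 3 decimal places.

0.788

P(theta) = c + (1 − c) · 1 / (1 + exp(−D·a(theta − b)))
Exponent: 1.7 × 1.2 × (-0.07 − (-0.5)) = 0.8772
1/(1 + e^{-0.8772}) = 0.7062
P = 0.28 + 0.72 × 0.7062 = 0.7885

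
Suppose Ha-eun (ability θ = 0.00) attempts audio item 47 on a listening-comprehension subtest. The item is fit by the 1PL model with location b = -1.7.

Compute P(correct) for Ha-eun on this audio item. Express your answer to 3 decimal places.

P(θ) = 1 / (1 + exp(−(θ − b)))
Exponent: (0.00 − (-1.7)) = 1.7000
1/(1 + e^{-1.7000}) = 0.8455
P = 0.8455

0.846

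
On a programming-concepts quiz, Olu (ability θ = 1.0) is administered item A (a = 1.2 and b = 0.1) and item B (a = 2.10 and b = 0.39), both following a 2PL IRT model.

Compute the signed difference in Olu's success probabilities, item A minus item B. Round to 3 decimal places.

P(θ) = 1 / (1 + exp(−a(θ − b)))
P_A = 0.7465
P_B = 0.7826
P_A − P_B = -0.0361

-0.036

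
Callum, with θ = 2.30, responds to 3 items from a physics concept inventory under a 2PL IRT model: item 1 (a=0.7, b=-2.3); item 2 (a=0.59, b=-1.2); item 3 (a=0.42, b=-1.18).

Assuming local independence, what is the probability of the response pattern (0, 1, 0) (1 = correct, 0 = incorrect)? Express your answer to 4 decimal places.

P(θ) = 1 / (1 + exp(−a(θ − b)))
P_1 = 1/(1+e^{-3.2200}) = 0.9616
P_2 = 1/(1+e^{-2.0650}) = 0.8875
P_3 = 1/(1+e^{-1.4616}) = 0.8118
L = (1−P_1) × P_2 × (1−P_3) = 0.0384 × 0.8875 × 0.1882 = 0.00642

0.0064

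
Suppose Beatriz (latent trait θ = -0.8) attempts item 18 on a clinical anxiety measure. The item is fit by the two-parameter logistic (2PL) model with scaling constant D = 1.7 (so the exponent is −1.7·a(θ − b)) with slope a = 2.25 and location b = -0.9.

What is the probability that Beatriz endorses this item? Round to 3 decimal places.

P(θ) = 1 / (1 + exp(−D·a(θ − b)))
Exponent: 1.7 × 2.25 × (-0.8 − (-0.9)) = 0.3825
1/(1 + e^{-0.3825}) = 0.5945
P = 0.5945

0.594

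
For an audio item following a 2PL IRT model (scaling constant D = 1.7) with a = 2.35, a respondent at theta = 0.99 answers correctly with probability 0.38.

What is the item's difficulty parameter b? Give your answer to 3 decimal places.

P(theta) = 1 / (1 + exp(−D·a(theta − b)))
logit(0.38) = ln(0.38/0.62) = -0.4895
b = theta − logit/(1.7·a) = 0.99 − (-0.4895)/3.9950 = 1.1125

1.113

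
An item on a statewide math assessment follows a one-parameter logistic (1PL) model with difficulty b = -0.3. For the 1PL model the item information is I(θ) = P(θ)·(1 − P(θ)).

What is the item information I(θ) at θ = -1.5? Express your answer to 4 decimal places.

P = 1/(1+e^{1.2000}) = 0.2315
P(1−P) = 0.2315 × 0.7685 = 0.1779
I = P(1−P) = 0.17789

0.1779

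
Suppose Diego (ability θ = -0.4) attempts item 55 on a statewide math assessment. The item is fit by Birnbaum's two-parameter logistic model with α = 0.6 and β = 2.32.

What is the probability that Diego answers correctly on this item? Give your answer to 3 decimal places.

P(θ) = 1 / (1 + exp(−α(θ − β)))
Exponent: 0.6 × (-0.4 − 2.32) = -1.6320
1/(1 + e^{1.6320}) = 0.1636

0.164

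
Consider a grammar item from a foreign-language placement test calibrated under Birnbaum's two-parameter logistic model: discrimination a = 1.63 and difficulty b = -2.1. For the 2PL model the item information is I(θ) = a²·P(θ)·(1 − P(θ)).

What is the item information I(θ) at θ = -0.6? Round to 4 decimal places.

P = 1/(1+e^{-2.4450}) = 0.9202
P(1−P) = 0.9202 × 0.0798 = 0.0734
I = a² × P(1−P) = 1.63² × 0.0734 = 0.19511

0.1951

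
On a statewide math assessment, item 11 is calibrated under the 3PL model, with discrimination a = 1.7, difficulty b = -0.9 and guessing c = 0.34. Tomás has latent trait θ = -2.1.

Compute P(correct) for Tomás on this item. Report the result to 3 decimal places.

0.416

P(θ) = c + (1 − c) · 1 / (1 + exp(−a(θ − b)))
Exponent: 1.7 × (-2.1 − (-0.9)) = -2.0400
1/(1 + e^{2.0400}) = 0.1151
P = 0.34 + 0.66 × 0.1151 = 0.4159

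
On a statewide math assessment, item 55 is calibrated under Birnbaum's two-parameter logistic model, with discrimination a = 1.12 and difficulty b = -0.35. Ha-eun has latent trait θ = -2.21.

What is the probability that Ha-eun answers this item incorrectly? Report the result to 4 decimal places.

P(θ) = 1 / (1 + exp(−a(θ − b)))
Exponent: 1.12 × (-2.21 − (-0.35)) = -2.0832
1/(1 + e^{2.0832}) = 0.1107
P(incorrect) = 1 − 0.1107 = 0.8893

0.8893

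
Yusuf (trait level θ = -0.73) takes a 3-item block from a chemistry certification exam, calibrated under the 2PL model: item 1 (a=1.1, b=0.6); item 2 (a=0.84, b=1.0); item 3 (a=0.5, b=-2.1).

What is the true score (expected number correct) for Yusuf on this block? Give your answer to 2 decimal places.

1.04

P(θ) = 1 / (1 + exp(−a(θ − b)))
P_1 = 1/(1+e^{1.4630}) = 0.1880
P_2 = 1/(1+e^{1.4532}) = 0.1895
P_3 = 1/(1+e^{-0.6850}) = 0.6649
E[score] = 0.1880 + 0.1895 + 0.6649 = 1.0424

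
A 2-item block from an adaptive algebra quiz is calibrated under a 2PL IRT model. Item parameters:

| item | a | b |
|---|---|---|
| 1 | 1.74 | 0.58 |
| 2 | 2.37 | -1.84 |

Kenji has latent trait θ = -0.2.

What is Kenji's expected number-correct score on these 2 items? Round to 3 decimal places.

1.185

P(θ) = 1 / (1 + exp(−a(θ − b)))
P_1 = 1/(1+e^{1.3572}) = 0.2047
P_2 = 1/(1+e^{-3.8868}) = 0.9799
E[score] = 0.2047 + 0.9799 = 1.1846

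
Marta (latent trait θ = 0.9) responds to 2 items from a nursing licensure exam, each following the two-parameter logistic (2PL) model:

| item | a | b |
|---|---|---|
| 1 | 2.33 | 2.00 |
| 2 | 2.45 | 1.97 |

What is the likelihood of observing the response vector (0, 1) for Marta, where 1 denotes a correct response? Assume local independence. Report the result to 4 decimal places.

0.0629

P(θ) = 1 / (1 + exp(−a(θ − b)))
P_1 = 1/(1+e^{2.5630}) = 0.0716
P_2 = 1/(1+e^{2.6215}) = 0.0678
L = (1−P_1) × P_2 = 0.9284 × 0.0678 = 0.06292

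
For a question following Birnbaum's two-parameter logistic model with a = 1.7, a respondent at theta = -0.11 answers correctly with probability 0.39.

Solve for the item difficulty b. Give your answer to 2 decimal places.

0.15

P(theta) = 1 / (1 + exp(−a(theta − b)))
logit(0.39) = ln(0.39/0.61) = -0.4473
b = theta − logit/(a) = -0.11 − (-0.4473)/1.7000 = 0.1531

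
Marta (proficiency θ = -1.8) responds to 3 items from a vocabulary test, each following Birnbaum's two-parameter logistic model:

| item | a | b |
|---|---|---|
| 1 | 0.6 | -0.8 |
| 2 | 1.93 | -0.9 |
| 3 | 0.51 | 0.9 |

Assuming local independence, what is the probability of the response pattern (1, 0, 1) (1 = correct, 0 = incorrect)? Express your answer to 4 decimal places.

0.0607

P(θ) = 1 / (1 + exp(−a(θ − b)))
P_1 = 1/(1+e^{0.6000}) = 0.3543
P_2 = 1/(1+e^{1.7370}) = 0.1497
P_3 = 1/(1+e^{1.3770}) = 0.2015
L = P_1 × (1−P_2) × P_3 = 0.3543 × 0.8503 × 0.2015 = 0.06071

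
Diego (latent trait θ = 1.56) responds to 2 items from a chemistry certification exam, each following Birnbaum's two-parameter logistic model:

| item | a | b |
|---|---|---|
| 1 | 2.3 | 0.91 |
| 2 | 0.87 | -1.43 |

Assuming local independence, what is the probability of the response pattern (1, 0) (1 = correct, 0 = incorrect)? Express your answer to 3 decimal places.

P(θ) = 1 / (1 + exp(−a(θ − b)))
P_1 = 1/(1+e^{-1.4950}) = 0.8168
P_2 = 1/(1+e^{-2.6013}) = 0.9309
L = P_1 × (1−P_2) = 0.8168 × 0.0691 = 0.05641

0.056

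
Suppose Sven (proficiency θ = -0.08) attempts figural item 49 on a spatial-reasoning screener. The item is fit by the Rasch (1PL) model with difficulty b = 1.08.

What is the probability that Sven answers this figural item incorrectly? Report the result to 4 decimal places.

P(θ) = 1 / (1 + exp(−(θ − b)))
Exponent: (-0.08 − 1.08) = -1.1600
1/(1 + e^{1.1600}) = 0.2387
P = 0.2387
P(incorrect) = 1 − 0.2387 = 0.7613

0.7613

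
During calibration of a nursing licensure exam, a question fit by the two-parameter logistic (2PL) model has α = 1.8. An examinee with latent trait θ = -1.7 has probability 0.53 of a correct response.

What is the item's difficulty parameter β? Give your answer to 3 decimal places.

-1.767

P(θ) = 1 / (1 + exp(−α(θ − β)))
logit(0.53) = ln(0.53/0.47) = 0.1201
β = θ − logit/(α) = -1.7 − 0.1201/1.8000 = -1.7667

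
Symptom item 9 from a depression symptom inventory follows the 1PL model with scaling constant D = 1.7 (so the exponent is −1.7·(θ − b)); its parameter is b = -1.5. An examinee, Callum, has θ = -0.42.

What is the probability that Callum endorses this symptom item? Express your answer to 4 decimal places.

P(θ) = 1 / (1 + exp(−D·(θ − b)))
Exponent: 1.7 × (-0.42 − (-1.5)) = 1.8360
1/(1 + e^{-1.8360}) = 0.8625
P = 0.8625

0.8625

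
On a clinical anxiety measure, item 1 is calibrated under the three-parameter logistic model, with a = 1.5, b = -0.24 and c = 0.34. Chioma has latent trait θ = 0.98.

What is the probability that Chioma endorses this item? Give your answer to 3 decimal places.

P(θ) = c + (1 − c) · 1 / (1 + exp(−a(θ − b)))
Exponent: 1.5 × (0.98 − (-0.24)) = 1.8300
1/(1 + e^{-1.8300}) = 0.8618
P = 0.34 + 0.66 × 0.8618 = 0.9088

0.909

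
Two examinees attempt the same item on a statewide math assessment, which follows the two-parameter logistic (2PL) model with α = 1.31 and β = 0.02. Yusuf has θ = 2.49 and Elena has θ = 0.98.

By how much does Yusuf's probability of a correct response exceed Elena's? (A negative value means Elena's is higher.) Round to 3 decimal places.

P(θ) = 1 / (1 + exp(−α(θ − β)))
P(Yusuf) = 0.9622  [exponent 3.2357]
P(Elena) = 0.7786  [exponent 1.2576]
Difference = 0.9622 − 0.7786 = 0.1835

0.184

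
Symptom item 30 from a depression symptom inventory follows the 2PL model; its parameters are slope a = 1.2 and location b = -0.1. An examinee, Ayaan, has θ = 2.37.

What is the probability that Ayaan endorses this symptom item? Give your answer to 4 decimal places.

P(θ) = 1 / (1 + exp(−a(θ − b)))
Exponent: 1.2 × (2.37 − (-0.1)) = 2.9640
1/(1 + e^{-2.9640}) = 0.9509

0.9509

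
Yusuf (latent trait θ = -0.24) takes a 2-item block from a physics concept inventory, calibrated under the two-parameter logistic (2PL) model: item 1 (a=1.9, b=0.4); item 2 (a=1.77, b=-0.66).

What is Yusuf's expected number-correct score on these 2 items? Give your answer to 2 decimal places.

P(θ) = 1 / (1 + exp(−a(θ − b)))
P_1 = 1/(1+e^{1.2160}) = 0.2286
P_2 = 1/(1+e^{-0.7434}) = 0.6777
E[score] = 0.2286 + 0.6777 = 0.9064

0.91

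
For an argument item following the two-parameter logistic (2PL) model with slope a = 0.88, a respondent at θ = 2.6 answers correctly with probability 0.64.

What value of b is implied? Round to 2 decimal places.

1.95

P(θ) = 1 / (1 + exp(−a(θ − b)))
logit(0.64) = ln(0.64/0.36) = 0.5754
b = θ − logit/(a) = 2.6 − 0.5754/0.8800 = 1.9462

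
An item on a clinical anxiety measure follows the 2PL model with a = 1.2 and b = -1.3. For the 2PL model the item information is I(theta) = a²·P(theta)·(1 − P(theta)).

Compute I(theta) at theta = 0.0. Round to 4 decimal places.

P = 1/(1+e^{-1.5600}) = 0.8264
P(1−P) = 0.8264 × 0.1736 = 0.1435
I = a² × P(1−P) = 1.2² × 0.1435 = 0.20663

0.2066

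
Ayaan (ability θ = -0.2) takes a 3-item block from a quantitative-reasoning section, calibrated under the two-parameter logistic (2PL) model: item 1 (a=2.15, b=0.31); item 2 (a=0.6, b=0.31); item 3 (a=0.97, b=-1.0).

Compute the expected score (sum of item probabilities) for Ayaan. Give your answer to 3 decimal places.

P(θ) = 1 / (1 + exp(−a(θ − b)))
P_1 = 1/(1+e^{1.0965}) = 0.2504
P_2 = 1/(1+e^{0.3060}) = 0.4241
P_3 = 1/(1+e^{-0.7760}) = 0.6848
E[score] = 0.2504 + 0.4241 + 0.6848 = 1.3593

1.359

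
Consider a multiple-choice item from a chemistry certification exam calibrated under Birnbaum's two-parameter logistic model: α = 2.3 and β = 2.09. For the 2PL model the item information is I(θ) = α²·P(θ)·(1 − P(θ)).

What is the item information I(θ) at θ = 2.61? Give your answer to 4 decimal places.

P = 1/(1+e^{-1.1960}) = 0.7678
P(1−P) = 0.7678 × 0.2322 = 0.1783
I = α² × P(1−P) = 2.3² × 0.1783 = 0.94308

0.9431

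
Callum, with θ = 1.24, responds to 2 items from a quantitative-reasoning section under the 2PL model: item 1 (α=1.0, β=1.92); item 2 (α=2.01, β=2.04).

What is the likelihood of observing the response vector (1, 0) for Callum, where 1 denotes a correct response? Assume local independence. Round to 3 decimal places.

P(θ) = 1 / (1 + exp(−α(θ − β)))
P_1 = 1/(1+e^{0.6800}) = 0.3363
P_2 = 1/(1+e^{1.6080}) = 0.1669
L = P_1 × (1−P_2) = 0.3363 × 0.8331 = 0.28015

0.280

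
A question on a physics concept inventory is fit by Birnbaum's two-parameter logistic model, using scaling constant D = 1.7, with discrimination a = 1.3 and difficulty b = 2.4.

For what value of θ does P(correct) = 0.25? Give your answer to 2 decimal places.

1.90

P(θ) = 1 / (1 + exp(−D·a(θ − b)))
logit = ln(0.2500/0.7500) = -1.0986
θ = b + logit/(1.7·a) = 2.4 + (-1.0986)/2.2100 = 1.9029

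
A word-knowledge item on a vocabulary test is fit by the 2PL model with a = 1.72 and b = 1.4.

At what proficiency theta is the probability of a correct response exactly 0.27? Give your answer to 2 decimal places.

0.82

P(theta) = 1 / (1 + exp(−a(theta − b)))
logit = ln(0.2700/0.7300) = -0.9946
theta = b + logit/(a) = 1.4 + (-0.9946)/1.7200 = 0.8217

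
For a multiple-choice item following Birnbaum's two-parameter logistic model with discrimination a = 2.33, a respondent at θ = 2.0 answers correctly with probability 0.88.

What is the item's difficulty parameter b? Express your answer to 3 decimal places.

1.145

P(θ) = 1 / (1 + exp(−a(θ − b)))
logit(0.88) = ln(0.88/0.12) = 1.9924
b = θ − logit/(a) = 2.0 − 1.9924/2.3300 = 1.1449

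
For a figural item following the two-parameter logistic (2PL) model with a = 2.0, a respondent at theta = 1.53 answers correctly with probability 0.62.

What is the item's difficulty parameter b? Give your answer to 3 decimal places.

1.285

P(theta) = 1 / (1 + exp(−a(theta − b)))
logit(0.62) = ln(0.62/0.38) = 0.4895
b = theta − logit/(a) = 1.53 − 0.4895/2.0000 = 1.2852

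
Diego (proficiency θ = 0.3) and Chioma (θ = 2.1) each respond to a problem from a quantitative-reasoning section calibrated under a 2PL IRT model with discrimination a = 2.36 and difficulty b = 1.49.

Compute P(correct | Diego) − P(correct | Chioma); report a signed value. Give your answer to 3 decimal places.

P(θ) = 1 / (1 + exp(−a(θ − b)))
P(Diego) = 0.0569  [exponent -2.8084]
P(Chioma) = 0.8084  [exponent 1.4396]
Difference = 0.0569 − 0.8084 = -0.7515

-0.752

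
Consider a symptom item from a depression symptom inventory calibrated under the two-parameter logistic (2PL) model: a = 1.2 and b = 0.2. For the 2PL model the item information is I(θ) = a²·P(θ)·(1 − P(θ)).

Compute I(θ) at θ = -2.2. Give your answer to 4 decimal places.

P = 1/(1+e^{2.8800}) = 0.0532
P(1−P) = 0.0532 × 0.9468 = 0.0503
I = a² × P(1−P) = 1.2² × 0.0503 = 0.07247

0.0725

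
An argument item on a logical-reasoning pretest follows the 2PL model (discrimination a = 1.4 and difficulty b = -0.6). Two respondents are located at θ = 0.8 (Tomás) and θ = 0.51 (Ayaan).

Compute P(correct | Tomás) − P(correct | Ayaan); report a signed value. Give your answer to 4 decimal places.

0.0510

P(θ) = 1 / (1 + exp(−a(θ − b)))
P(Tomás) = 0.8765  [exponent 1.9600]
P(Ayaan) = 0.8255  [exponent 1.5540]
Difference = 0.8765 − 0.8255 = 0.0510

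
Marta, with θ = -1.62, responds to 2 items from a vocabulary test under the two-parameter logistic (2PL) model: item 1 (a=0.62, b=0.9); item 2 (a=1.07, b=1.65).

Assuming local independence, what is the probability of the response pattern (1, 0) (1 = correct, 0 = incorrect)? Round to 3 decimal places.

0.168

P(θ) = 1 / (1 + exp(−a(θ − b)))
P_1 = 1/(1+e^{1.5624}) = 0.1733
P_2 = 1/(1+e^{3.4989}) = 0.0293
L = P_1 × (1−P_2) = 0.1733 × 0.9707 = 0.16822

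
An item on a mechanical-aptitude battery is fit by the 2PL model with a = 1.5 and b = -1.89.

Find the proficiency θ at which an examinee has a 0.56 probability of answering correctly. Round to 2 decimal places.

-1.73

P(θ) = 1 / (1 + exp(−a(θ − b)))
logit = ln(0.5600/0.4400) = 0.2412
θ = b + logit/(a) = -1.89 + 0.2412/1.5000 = -1.7292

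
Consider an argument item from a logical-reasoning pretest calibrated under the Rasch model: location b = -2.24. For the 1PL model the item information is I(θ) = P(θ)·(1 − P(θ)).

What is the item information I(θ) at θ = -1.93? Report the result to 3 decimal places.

P = 1/(1+e^{-0.3100}) = 0.5769
P(1−P) = 0.5769 × 0.4231 = 0.2441
I = P(1−P) = 0.24409

0.244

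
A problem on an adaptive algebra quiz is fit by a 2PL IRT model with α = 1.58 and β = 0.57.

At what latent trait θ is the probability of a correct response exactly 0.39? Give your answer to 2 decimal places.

0.29

P(θ) = 1 / (1 + exp(−α(θ − β)))
logit = ln(0.3900/0.6100) = -0.4473
θ = β + logit/(α) = 0.57 + (-0.4473)/1.5800 = 0.2869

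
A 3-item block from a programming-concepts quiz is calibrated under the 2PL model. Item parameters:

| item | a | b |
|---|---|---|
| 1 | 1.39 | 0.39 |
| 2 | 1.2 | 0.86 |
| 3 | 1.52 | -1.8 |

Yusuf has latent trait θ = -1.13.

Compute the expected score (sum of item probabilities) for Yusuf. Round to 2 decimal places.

0.93

P(θ) = 1 / (1 + exp(−a(θ − b)))
P_1 = 1/(1+e^{2.1128}) = 0.1079
P_2 = 1/(1+e^{2.3880}) = 0.0841
P_3 = 1/(1+e^{-1.0184}) = 0.7347
E[score] = 0.1079 + 0.0841 + 0.7347 = 0.9266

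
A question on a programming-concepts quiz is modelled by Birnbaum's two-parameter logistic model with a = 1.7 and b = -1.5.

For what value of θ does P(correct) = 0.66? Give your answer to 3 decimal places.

P(θ) = 1 / (1 + exp(−a(θ − b)))
logit = ln(0.6600/0.3400) = 0.6633
θ = b + logit/(a) = -1.5 + 0.6633/1.7000 = -1.1098

-1.110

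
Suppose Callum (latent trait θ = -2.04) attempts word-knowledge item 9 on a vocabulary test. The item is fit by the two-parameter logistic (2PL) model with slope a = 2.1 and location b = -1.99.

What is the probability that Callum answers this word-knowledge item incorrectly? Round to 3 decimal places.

P(θ) = 1 / (1 + exp(−a(θ − b)))
Exponent: 2.1 × (-2.04 − (-1.99)) = -0.1050
1/(1 + e^{0.1050}) = 0.4738
P(incorrect) = 1 − 0.4738 = 0.5262

0.526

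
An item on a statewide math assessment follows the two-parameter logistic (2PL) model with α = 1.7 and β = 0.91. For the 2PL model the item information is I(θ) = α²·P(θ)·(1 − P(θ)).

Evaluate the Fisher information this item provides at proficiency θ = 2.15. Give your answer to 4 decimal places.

P = 1/(1+e^{-2.1080}) = 0.8917
P(1−P) = 0.8917 × 0.1083 = 0.0966
I = α² × P(1−P) = 1.7² × 0.0966 = 0.27914

0.2791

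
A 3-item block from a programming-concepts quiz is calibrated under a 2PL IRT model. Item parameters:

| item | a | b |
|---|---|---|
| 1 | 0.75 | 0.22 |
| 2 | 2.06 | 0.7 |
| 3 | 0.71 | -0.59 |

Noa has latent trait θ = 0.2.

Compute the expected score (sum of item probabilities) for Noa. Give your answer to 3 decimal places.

P(θ) = 1 / (1 + exp(−a(θ − b)))
P_1 = 1/(1+e^{0.0150}) = 0.4963
P_2 = 1/(1+e^{1.0300}) = 0.2631
P_3 = 1/(1+e^{-0.5609}) = 0.6367
E[score] = 0.4963 + 0.2631 + 0.6367 = 1.3960

1.396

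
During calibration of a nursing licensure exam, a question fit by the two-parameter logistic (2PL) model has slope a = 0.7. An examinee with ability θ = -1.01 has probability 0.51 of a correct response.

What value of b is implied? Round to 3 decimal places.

-1.067

P(θ) = 1 / (1 + exp(−a(θ − b)))
logit(0.51) = ln(0.51/0.49) = 0.0400
b = θ − logit/(a) = -1.01 − 0.0400/0.7000 = -1.0672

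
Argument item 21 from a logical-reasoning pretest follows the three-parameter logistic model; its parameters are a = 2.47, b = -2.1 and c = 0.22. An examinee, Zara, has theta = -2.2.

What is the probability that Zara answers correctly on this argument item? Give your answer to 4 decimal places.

P(theta) = c + (1 − c) · 1 / (1 + exp(−a(theta − b)))
Exponent: 2.47 × (-2.2 − (-2.1)) = -0.2470
1/(1 + e^{0.2470}) = 0.4386
P = 0.22 + 0.78 × 0.4386 = 0.5621

0.5621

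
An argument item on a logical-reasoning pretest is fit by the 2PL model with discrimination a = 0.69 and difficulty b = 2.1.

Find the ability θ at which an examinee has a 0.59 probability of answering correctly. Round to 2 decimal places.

2.63

P(θ) = 1 / (1 + exp(−a(θ − b)))
logit = ln(0.5900/0.4100) = 0.3640
θ = b + logit/(a) = 2.1 + 0.3640/0.6900 = 2.6275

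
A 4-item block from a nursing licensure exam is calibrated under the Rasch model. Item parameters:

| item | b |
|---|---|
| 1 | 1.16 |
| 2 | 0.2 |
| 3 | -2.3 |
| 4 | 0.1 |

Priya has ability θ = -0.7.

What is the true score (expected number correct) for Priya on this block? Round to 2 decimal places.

P(θ) = 1 / (1 + exp(−(θ − b)))
P_1 = 1/(1+e^{1.8600}) = 0.1347
P_2 = 1/(1+e^{0.9000}) = 0.2891
P_3 = 1/(1+e^{-1.6000}) = 0.8320
P_4 = 1/(1+e^{0.8000}) = 0.3100
E[score] = 0.1347 + 0.2891 + 0.8320 + 0.3100 = 1.5658

1.57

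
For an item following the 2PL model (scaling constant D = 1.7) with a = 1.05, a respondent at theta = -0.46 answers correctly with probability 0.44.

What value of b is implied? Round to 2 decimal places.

P(theta) = 1 / (1 + exp(−D·a(theta − b)))
logit(0.44) = ln(0.44/0.56) = -0.2412
b = theta − logit/(1.7·a) = -0.46 − (-0.2412)/1.7850 = -0.3249

-0.32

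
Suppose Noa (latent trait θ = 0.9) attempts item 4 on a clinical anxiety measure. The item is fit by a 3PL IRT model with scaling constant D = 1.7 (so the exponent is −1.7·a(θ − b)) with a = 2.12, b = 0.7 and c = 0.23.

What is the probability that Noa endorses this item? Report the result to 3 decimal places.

P(θ) = c + (1 − c) · 1 / (1 + exp(−D·a(θ − b)))
Exponent: 1.7 × 2.12 × (0.9 − 0.7) = 0.7208
1/(1 + e^{-0.7208}) = 0.6728
P = 0.23 + 0.77 × 0.6728 = 0.7480

0.748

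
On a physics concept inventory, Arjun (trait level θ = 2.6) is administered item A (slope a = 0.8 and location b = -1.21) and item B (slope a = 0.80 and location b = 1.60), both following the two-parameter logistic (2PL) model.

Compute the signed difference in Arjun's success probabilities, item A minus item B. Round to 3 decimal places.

0.265

P(θ) = 1 / (1 + exp(−a(θ − b)))
P_A = 0.9547
P_B = 0.6900
P_A − P_B = 0.2647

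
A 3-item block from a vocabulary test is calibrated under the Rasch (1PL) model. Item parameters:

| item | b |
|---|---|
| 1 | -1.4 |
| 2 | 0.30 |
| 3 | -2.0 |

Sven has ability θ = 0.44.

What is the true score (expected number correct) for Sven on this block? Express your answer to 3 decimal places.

P(θ) = 1 / (1 + exp(−(θ − b)))
P_1 = 1/(1+e^{-1.8400}) = 0.8629
P_2 = 1/(1+e^{-0.1400}) = 0.5349
P_3 = 1/(1+e^{-2.4400}) = 0.9198
E[score] = 0.8629 + 0.5349 + 0.9198 = 2.3177

2.318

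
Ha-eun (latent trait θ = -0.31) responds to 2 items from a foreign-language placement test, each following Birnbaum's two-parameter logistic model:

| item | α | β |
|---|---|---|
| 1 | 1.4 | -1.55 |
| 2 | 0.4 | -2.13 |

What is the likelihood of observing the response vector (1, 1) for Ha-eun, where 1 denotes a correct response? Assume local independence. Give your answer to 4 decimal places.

0.5733

P(θ) = 1 / (1 + exp(−α(θ − β)))
P_1 = 1/(1+e^{-1.7360}) = 0.8502
P_2 = 1/(1+e^{-0.7280}) = 0.6744
L = P_1 × P_2 = 0.8502 × 0.6744 = 0.57333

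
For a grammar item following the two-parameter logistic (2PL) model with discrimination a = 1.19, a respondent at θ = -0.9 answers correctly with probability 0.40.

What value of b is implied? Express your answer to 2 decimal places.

P(θ) = 1 / (1 + exp(−a(θ − b)))
logit(0.40) = ln(0.40/0.60) = -0.4055
b = θ − logit/(a) = -0.9 − (-0.4055)/1.1900 = -0.5593

-0.56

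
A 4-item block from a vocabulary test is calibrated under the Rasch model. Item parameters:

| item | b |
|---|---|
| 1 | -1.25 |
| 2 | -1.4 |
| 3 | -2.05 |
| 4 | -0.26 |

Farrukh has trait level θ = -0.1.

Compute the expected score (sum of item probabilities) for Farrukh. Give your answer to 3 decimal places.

2.961

P(θ) = 1 / (1 + exp(−(θ − b)))
P_1 = 1/(1+e^{-1.1500}) = 0.7595
P_2 = 1/(1+e^{-1.3000}) = 0.7858
P_3 = 1/(1+e^{-1.9500}) = 0.8754
P_4 = 1/(1+e^{-0.1600}) = 0.5399
E[score] = 0.7595 + 0.7858 + 0.8754 + 0.5399 = 2.9607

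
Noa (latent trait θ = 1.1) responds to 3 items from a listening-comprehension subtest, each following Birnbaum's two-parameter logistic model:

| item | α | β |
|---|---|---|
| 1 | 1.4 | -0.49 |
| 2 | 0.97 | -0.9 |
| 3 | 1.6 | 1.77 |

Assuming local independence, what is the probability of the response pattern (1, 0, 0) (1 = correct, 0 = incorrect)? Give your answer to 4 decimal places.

0.0845

P(θ) = 1 / (1 + exp(−α(θ − β)))
P_1 = 1/(1+e^{-2.2260}) = 0.9026
P_2 = 1/(1+e^{-1.9400}) = 0.8744
P_3 = 1/(1+e^{1.0720}) = 0.2550
L = P_1 × (1−P_2) × (1−P_3) = 0.9026 × 0.1256 × 0.7450 = 0.08448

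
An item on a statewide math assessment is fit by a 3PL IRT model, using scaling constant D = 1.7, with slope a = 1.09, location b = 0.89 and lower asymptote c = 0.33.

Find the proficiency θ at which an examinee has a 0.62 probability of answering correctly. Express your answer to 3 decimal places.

0.744

P(θ) = c + (1 − c) · 1 / (1 + exp(−D·a(θ − b)))
Remove guessing floor: (0.62 − 0.33)/(1 − 0.33) = 0.4328
logit = ln(0.4328/0.5672) = -0.2703
θ = b + logit/(1.7·a) = 0.89 + (-0.2703)/1.8530 = 0.7441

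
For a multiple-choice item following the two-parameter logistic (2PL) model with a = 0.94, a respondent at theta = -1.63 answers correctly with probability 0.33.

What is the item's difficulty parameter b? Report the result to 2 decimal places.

P(theta) = 1 / (1 + exp(−a(theta − b)))
logit(0.33) = ln(0.33/0.67) = -0.7082
b = theta − logit/(a) = -1.63 − (-0.7082)/0.9400 = -0.8766

-0.88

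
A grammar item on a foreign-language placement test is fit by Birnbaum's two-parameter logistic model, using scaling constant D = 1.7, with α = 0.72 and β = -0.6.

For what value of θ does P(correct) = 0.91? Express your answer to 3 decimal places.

P(θ) = 1 / (1 + exp(−D·α(θ − β)))
logit = ln(0.9100/0.0900) = 2.3136
θ = β + logit/(1.7·α) = -0.6 + 2.3136/1.2240 = 1.2902

1.290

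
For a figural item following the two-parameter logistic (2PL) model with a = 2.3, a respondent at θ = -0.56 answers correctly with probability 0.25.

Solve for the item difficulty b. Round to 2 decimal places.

P(θ) = 1 / (1 + exp(−a(θ − b)))
logit(0.25) = ln(0.25/0.75) = -1.0986
b = θ − logit/(a) = -0.56 − (-1.0986)/2.3000 = -0.0823

-0.08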